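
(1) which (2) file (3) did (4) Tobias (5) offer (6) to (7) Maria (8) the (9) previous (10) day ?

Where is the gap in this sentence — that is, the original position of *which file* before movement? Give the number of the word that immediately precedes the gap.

5

Before movement: Tobias did offer which file to Maria the previous day.
'which file' is the direct object of 'offer'. Fronting leaves a gap immediately after 'offer':
Which file did Tobias offer ___ to Maria the previous day?
'offer' is word 5.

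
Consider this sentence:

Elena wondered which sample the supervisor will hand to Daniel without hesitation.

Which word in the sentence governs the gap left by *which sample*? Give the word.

hand

In situ: The supervisor will hand which sample to Daniel without hesitation.
'which sample' is the direct object of 'hand'. Fronting leaves a gap immediately after 'hand':
Elena wondered which sample the supervisor will hand ___ to Daniel without hesitation.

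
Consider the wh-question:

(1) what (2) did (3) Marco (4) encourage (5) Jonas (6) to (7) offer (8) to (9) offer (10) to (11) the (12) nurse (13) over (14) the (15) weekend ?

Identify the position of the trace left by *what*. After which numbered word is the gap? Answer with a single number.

Before movement: Marco did encourage Jonas to offer to offer what to the nurse over the weekend.
'what' functions as the direct object of 'offer'. Wh-movement fronts it, leaving a gap right after 'offer':
What did Marco encourage Jonas to offer to offer ___ to the nurse over the weekend?
'offer' is word 9.

9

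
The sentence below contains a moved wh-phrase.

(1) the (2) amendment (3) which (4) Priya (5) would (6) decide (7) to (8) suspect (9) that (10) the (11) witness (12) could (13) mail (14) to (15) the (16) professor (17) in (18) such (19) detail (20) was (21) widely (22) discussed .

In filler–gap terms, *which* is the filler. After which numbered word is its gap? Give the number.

13

The filler 'which' is interpreted as the direct object of 'mail'. Fronting leaves a gap immediately after 'mail':
The amendment which Priya would decide to suspect that the witness could mail ___ to the professor in such detail was widely discussed.
'mail' is word 13.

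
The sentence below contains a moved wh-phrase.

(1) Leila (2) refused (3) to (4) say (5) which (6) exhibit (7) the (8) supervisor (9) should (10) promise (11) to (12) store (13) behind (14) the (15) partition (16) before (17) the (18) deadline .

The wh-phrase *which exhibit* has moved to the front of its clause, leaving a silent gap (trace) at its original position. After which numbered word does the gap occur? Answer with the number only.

Before movement: The supervisor should promise to store which exhibit behind the partition before the deadline.
'which exhibit' functions as the direct object of 'store'. Wh-movement fronts it, leaving a gap right after 'store':
Leila refused to say which exhibit the supervisor should promise to store ___ behind the partition before the deadline.
'store' is word 12.

12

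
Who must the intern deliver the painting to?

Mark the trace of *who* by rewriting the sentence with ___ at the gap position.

In situ: The intern must deliver the painting to who.
The filler 'who' is interpreted as the object of the preposition 'to' (recipient of 'deliver'). The gap is right after 'to'.

Who must the intern deliver the painting to ___?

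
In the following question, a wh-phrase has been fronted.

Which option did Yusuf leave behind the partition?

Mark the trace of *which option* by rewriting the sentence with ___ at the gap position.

In situ: Yusuf did leave which option behind the partition.
'which option' is the direct object of 'leave'. The gap is right after 'leave'.

Which option did Yusuf leave ___ behind the partition?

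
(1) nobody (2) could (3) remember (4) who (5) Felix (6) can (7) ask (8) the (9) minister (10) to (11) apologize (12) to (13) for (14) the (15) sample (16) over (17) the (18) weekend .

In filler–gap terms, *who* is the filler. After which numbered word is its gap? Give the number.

Before movement: Felix can ask the minister to apologize to who for the sample over the weekend.
'who' is the object of the preposition 'to'. It moves to the left edge, and the trace sits right after 'to':
Nobody could remember who Felix can ask the minister to apologize to ___ for the sample over the weekend.
'to' is word 12.

12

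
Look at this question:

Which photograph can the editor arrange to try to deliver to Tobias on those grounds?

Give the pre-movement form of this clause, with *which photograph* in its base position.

The editor can arrange to try to deliver which photograph to Tobias on those grounds.

The filler 'which photograph' is interpreted as the direct object of 'deliver'. Fronting leaves a gap immediately after 'deliver':
Which photograph can the editor arrange to try to deliver ___ to Tobias on those grounds?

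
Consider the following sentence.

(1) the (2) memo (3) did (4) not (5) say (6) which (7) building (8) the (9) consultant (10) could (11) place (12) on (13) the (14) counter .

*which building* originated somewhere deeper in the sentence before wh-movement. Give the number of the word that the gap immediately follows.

11

Before movement: The consultant could place which building on the counter.
The filler 'which building' is interpreted as the direct object of 'place'. Wh-movement fronts it, leaving a gap right after 'place':
The memo did not say which building the consultant could place ___ on the counter.
'place' is word 11.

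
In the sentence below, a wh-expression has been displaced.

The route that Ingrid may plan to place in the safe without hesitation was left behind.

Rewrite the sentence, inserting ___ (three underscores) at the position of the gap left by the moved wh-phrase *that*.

The route that Ingrid may plan to place ___ in the safe without hesitation was left behind.

'that' is the direct object of 'place'. The gap is right after 'place'.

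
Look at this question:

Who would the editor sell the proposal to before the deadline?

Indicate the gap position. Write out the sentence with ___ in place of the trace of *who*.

Pre-movement form: The editor would sell the proposal to who before the deadline.
'who' is the object of the preposition 'to' (recipient of 'sell'). The gap is right after 'to'.

Who would the editor sell the proposal to ___ before the deadline?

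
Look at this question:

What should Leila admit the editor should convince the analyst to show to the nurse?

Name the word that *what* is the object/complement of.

show

Pre-movement form: Leila should admit the editor should convince the analyst to show what to the nurse.
'what' is the direct object of 'show'. It moves to the left edge, and the trace sits right after 'show':
What should Leila admit the editor should convince the analyst to show ___ to the nurse?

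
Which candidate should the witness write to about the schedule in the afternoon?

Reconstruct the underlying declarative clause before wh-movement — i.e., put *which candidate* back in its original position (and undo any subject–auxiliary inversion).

'which candidate' is the object of the preposition 'to'. It moves to the left edge, and the trace sits right after 'to':
Which candidate should the witness write to ___ about the schedule in the afternoon?

The witness should write to which candidate about the schedule in the afternoon.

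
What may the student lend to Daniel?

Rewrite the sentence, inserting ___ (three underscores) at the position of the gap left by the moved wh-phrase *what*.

Underlying clause: The student may lend what to Daniel.
'what' functions as the direct object of 'lend'. The gap is right after 'lend'.

What may the student lend ___ to Daniel?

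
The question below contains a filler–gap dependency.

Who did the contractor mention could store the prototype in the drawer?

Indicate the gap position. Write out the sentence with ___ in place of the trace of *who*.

Underlying clause: The contractor did mention who could store the prototype in the drawer.
'who' is the subject of the clause embedded under 'mention'. The gap is right after 'mention'.

Who did the contractor mention ___ could store the prototype in the drawer?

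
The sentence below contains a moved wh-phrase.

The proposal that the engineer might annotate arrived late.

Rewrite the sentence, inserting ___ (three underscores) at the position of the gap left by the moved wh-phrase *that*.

'that' is the direct object of 'annotate'. The gap is right after 'annotate'.

The proposal that the engineer might annotate ___ arrived late.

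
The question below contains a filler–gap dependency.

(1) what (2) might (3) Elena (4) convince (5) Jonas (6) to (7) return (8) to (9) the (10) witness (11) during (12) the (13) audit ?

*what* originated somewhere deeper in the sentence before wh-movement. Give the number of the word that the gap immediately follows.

Underlying clause: Elena might convince Jonas to return what to the witness during the audit.
'what' functions as the direct object of 'return'. It moves to the left edge, and the trace sits right after 'return':
What might Elena convince Jonas to return ___ to the witness during the audit?
'return' is word 7.

7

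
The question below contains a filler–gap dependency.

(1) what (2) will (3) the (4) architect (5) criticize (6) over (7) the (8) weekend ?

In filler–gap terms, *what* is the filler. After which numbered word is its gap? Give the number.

5

Before movement: The architect will criticize what over the weekend.
'what' functions as the direct object of 'criticize'. Fronting leaves a gap immediately after 'criticize':
What will the architect criticize ___ over the weekend?
'criticize' is word 5.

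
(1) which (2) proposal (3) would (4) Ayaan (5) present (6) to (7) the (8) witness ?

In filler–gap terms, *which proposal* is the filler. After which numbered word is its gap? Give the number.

In situ: Ayaan would present which proposal to the witness.
The filler 'which proposal' is interpreted as the direct object of 'present'. It moves to the left edge, and the trace sits right after 'present':
Which proposal would Ayaan present ___ to the witness?
'present' is word 5.

5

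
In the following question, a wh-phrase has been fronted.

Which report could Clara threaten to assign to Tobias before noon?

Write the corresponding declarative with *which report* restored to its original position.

'which report' is the direct object of 'assign'. It moves to the left edge, and the trace sits right after 'assign':
Which report could Clara threaten to assign ___ to Tobias before noon?

Clara could threaten to assign which report to Tobias before noon.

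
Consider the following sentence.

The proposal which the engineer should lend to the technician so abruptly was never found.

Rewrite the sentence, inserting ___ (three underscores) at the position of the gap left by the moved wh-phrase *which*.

The proposal which the engineer should lend ___ to the technician so abruptly was never found.

'which' functions as the direct object of 'lend'. The gap is right after 'lend'.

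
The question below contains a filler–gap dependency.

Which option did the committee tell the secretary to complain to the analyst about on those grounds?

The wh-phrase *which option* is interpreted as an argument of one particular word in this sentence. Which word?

In situ: The committee did tell the secretary to complain to the analyst about which option on those grounds.
'which option' functions as the object of the preposition 'about'. It moves to the left edge, and the trace sits right after 'about':
Which option did the committee tell the secretary to complain to the analyst about ___ on those grounds?

about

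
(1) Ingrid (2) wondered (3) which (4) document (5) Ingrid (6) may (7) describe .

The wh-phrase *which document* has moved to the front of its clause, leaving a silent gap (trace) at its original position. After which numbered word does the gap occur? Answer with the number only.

Before movement: Ingrid may describe which document.
The filler 'which document' is interpreted as the direct object of 'describe'. Fronting leaves a gap immediately after 'describe':
Ingrid wondered which document Ingrid may describe ___.
'describe' is word 7.

7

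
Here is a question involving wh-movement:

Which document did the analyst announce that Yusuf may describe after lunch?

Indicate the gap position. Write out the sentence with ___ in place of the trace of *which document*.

Underlying clause: The analyst did announce that Yusuf may describe which document after lunch.
The filler 'which document' is interpreted as the direct object of 'describe'. The gap is right after 'describe'.

Which document did the analyst announce that Yusuf may describe ___ after lunch?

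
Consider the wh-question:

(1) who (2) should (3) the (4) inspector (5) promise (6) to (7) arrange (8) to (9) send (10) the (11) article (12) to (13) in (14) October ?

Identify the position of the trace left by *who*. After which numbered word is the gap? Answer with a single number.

Underlying clause: The inspector should promise to arrange to send the article to who in October.
'who' is the object of the preposition 'to' (recipient of 'send'). Wh-movement fronts it, leaving a gap right after 'to':
Who should the inspector promise to arrange to send the article to ___ in October?
'to' is word 12.

12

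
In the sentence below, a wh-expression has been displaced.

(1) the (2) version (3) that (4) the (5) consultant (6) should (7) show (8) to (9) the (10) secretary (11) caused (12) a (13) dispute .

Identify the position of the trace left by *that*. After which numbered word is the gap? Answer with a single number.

'that' is the direct object of 'show'. It moves to the left edge, and the trace sits right after 'show':
The version that the consultant should show ___ to the secretary caused a dispute.
'show' is word 7.

7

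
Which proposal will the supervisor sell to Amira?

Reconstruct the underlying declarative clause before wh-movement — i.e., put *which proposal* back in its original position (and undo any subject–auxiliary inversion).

The supervisor will sell which proposal to Amira.

'which proposal' functions as the direct object of 'sell'. It moves to the left edge, and the trace sits right after 'sell':
Which proposal will the supervisor sell ___ to Amira?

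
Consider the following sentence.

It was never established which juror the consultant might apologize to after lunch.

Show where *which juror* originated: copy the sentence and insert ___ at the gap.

It was never established which juror the consultant might apologize to ___ after lunch.

Before movement: The consultant might apologize to which juror after lunch.
'which juror' functions as the object of the preposition 'to'. The gap is right after 'to'.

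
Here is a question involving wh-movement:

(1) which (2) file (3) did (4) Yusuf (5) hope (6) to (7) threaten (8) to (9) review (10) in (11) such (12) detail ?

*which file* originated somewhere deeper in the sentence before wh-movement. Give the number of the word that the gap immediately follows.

9

In situ: Yusuf did hope to threaten to review which file in such detail.
'which file' is the direct object of 'review'. It moves to the left edge, and the trace sits right after 'review':
Which file did Yusuf hope to threaten to review ___ in such detail?
'review' is word 9.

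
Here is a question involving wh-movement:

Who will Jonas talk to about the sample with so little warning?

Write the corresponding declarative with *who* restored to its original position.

The filler 'who' is interpreted as the object of the preposition 'to'. It moves to the left edge, and the trace sits right after 'to':
Who will Jonas talk to ___ about the sample with so little warning?

Jonas will talk to who about the sample with so little warning.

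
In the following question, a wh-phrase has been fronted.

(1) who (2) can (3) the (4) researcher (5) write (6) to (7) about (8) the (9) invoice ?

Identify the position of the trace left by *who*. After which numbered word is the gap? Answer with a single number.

6

Underlying clause: The researcher can write to who about the invoice.
The filler 'who' is interpreted as the object of the preposition 'to'. Fronting leaves a gap immediately after 'to':
Who can the researcher write to ___ about the invoice?
'to' is word 6.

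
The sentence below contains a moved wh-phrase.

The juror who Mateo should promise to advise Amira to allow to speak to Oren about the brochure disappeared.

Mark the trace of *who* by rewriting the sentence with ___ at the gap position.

The juror who Mateo should promise to advise Amira to allow ___ to speak to Oren about the brochure disappeared.

The filler 'who' is interpreted as the direct object of 'allow'. The gap is right after 'allow'.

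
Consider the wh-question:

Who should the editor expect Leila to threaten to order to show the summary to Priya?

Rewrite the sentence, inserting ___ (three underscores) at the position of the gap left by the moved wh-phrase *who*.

Pre-movement form: The editor should expect Leila to threaten to order who to show the summary to Priya.
'who' functions as the direct object of 'order'. The gap is right after 'order'.

Who should the editor expect Leila to threaten to order ___ to show the summary to Priya?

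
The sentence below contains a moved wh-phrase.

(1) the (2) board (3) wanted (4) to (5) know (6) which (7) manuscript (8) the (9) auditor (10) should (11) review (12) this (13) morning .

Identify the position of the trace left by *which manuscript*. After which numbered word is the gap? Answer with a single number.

11

Underlying clause: The auditor should review which manuscript this morning.
The filler 'which manuscript' is interpreted as the direct object of 'review'. Fronting leaves a gap immediately after 'review':
The board wanted to know which manuscript the auditor should review ___ this morning.
'review' is word 11.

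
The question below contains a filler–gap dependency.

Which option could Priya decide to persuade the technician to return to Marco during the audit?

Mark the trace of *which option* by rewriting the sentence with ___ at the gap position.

Which option could Priya decide to persuade the technician to return ___ to Marco during the audit?

Before movement: Priya could decide to persuade the technician to return which option to Marco during the audit.
The filler 'which option' is interpreted as the direct object of 'return'. The gap is right after 'return'.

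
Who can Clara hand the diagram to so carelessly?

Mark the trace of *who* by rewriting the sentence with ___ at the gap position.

Underlying clause: Clara can hand the diagram to who so carelessly.
'who' is the object of the preposition 'to' (recipient of 'hand'). The gap is right after 'to'.

Who can Clara hand the diagram to ___ so carelessly?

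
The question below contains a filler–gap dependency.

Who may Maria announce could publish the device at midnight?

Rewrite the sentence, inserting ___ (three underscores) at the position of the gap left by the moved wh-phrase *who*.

Who may Maria announce ___ could publish the device at midnight?

Underlying clause: Maria may announce who could publish the device at midnight.
'who' functions as the subject of the clause embedded under 'announce'. The gap is right after 'announce'.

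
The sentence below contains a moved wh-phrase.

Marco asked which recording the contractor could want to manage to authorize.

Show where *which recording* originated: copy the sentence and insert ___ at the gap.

Marco asked which recording the contractor could want to manage to authorize ___.

Before movement: The contractor could want to manage to authorize which recording.
The filler 'which recording' is interpreted as the direct object of 'authorize'. The gap is right after 'authorize'.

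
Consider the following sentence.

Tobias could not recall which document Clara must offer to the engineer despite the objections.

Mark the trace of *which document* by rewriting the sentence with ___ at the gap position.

Underlying clause: Clara must offer which document to the engineer despite the objections.
'which document' functions as the direct object of 'offer'. The gap is right after 'offer'.

Tobias could not recall which document Clara must offer ___ to the engineer despite the objections.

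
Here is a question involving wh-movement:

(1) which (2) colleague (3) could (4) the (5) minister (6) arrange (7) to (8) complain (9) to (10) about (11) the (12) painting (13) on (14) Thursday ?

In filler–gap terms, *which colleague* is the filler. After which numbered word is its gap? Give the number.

9

Underlying clause: The minister could arrange to complain to which colleague about the painting on Thursday.
'which colleague' functions as the object of the preposition 'to'. Fronting leaves a gap immediately after 'to':
Which colleague could the minister arrange to complain to ___ about the painting on Thursday?
'to' is word 9.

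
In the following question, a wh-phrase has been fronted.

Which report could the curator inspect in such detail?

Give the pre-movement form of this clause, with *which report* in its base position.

The curator could inspect which report in such detail.

The filler 'which report' is interpreted as the direct object of 'inspect'. Wh-movement fronts it, leaving a gap right after 'inspect':
Which report could the curator inspect ___ in such detail?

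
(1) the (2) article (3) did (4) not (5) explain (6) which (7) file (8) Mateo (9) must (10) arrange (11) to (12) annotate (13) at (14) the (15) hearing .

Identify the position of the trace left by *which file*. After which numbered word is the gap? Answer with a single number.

Pre-movement form: Mateo must arrange to annotate which file at the hearing.
'which file' is the direct object of 'annotate'. Fronting leaves a gap immediately after 'annotate':
The article did not explain which file Mateo must arrange to annotate ___ at the hearing.
'annotate' is word 12.

12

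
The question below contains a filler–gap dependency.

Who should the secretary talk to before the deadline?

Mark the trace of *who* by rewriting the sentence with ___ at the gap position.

Pre-movement form: The secretary should talk to who before the deadline.
'who' functions as the object of the preposition 'to'. The gap is right after 'to'.

Who should the secretary talk to ___ before the deadline?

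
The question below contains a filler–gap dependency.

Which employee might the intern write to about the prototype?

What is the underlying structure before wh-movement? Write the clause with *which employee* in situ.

'which employee' is the object of the preposition 'to'. It moves to the left edge, and the trace sits right after 'to':
Which employee might the intern write to ___ about the prototype?

The intern might write to which employee about the prototype.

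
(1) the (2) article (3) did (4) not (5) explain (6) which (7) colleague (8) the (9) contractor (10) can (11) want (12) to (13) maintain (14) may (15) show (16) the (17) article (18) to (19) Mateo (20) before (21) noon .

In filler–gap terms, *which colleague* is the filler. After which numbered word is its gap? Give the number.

13

Pre-movement form: The contractor can want to maintain which colleague may show the article to Mateo before noon.
'which colleague' functions as the subject of the clause embedded under 'maintain'. It moves to the left edge, and the trace sits right after 'maintain':
The article did not explain which colleague the contractor can want to maintain ___ may show the article to Mateo before noon.
'maintain' is word 13.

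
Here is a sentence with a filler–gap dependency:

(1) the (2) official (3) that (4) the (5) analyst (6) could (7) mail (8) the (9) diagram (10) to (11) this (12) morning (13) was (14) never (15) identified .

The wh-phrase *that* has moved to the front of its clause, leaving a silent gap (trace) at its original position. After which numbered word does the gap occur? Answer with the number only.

10

The filler 'that' is interpreted as the object of the preposition 'to' (recipient of 'mail'). Fronting leaves a gap immediately after 'to':
The official that the analyst could mail the diagram to ___ this morning was never identified.
'to' is word 10.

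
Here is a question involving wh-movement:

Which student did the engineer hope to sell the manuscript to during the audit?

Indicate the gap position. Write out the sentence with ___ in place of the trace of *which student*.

Which student did the engineer hope to sell the manuscript to ___ during the audit?

Before movement: The engineer did hope to sell the manuscript to which student during the audit.
'which student' functions as the object of the preposition 'to' (recipient of 'sell'). The gap is right after 'to'.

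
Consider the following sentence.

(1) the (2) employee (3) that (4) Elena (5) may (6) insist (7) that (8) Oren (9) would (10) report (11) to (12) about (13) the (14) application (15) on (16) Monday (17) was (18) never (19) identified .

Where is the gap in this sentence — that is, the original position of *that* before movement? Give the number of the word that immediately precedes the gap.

11

The filler 'that' is interpreted as the object of the preposition 'to'. Fronting leaves a gap immediately after 'to':
The employee that Elena may insist that Oren would report to ___ about the application on Monday was never identified.
'to' is word 11.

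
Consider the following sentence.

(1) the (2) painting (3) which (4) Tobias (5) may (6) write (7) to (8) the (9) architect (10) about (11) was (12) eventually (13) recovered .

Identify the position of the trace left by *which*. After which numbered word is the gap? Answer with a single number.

10

'which' is the object of the preposition 'about'. Wh-movement fronts it, leaving a gap right after 'about':
The painting which Tobias may write to the architect about ___ was eventually recovered.
'about' is word 10.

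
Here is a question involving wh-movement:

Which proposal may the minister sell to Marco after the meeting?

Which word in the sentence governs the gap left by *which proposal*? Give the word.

sell

Underlying clause: The minister may sell which proposal to Marco after the meeting.
'which proposal' functions as the direct object of 'sell'. It moves to the left edge, and the trace sits right after 'sell':
Which proposal may the minister sell ___ to Marco after the meeting?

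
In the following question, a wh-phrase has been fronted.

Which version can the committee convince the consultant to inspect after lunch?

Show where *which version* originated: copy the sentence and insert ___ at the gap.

Which version can the committee convince the consultant to inspect ___ after lunch?

Before movement: The committee can convince the consultant to inspect which version after lunch.
The filler 'which version' is interpreted as the direct object of 'inspect'. The gap is right after 'inspect'.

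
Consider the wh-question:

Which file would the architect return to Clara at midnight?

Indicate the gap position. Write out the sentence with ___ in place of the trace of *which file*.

Which file would the architect return ___ to Clara at midnight?

Pre-movement form: The architect would return which file to Clara at midnight.
'which file' functions as the direct object of 'return'. The gap is right after 'return'.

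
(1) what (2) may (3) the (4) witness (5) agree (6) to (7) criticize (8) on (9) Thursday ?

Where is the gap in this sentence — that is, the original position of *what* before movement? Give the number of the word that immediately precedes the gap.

7

In situ: The witness may agree to criticize what on Thursday.
'what' functions as the direct object of 'criticize'. It moves to the left edge, and the trace sits right after 'criticize':
What may the witness agree to criticize ___ on Thursday?
'criticize' is word 7.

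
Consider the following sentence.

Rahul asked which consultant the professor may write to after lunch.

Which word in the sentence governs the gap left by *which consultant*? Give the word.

Before movement: The professor may write to which consultant after lunch.
'which consultant' is the object of the preposition 'to'. It moves to the left edge, and the trace sits right after 'to':
Rahul asked which consultant the professor may write to ___ after lunch.

to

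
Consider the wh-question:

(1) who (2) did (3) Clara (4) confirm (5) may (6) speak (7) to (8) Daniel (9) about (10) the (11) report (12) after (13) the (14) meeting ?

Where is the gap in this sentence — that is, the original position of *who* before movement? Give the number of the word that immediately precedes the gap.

In situ: Clara did confirm who may speak to Daniel about the report after the meeting.
The filler 'who' is interpreted as the subject of the clause embedded under 'confirm'. It moves to the left edge, and the trace sits right after 'confirm':
Who did Clara confirm ___ may speak to Daniel about the report after the meeting?
'confirm' is word 4.

4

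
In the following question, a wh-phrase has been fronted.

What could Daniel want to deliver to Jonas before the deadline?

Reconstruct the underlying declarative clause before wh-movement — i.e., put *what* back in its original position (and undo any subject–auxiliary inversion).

Daniel could want to deliver what to Jonas before the deadline.

The filler 'what' is interpreted as the direct object of 'deliver'. Wh-movement fronts it, leaving a gap right after 'deliver':
What could Daniel want to deliver ___ to Jonas before the deadline?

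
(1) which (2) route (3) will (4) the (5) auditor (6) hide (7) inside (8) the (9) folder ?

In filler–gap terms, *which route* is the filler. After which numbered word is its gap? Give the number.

6

Underlying clause: The auditor will hide which route inside the folder.
'which route' functions as the direct object of 'hide'. It moves to the left edge, and the trace sits right after 'hide':
Which route will the auditor hide ___ inside the folder?
'hide' is word 6.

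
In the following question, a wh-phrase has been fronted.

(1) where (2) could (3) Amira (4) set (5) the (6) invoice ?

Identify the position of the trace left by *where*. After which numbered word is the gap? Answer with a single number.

6

Pre-movement form: Amira could set the invoice where.
The filler 'where' is interpreted as the locative complement of 'set'. It moves to the left edge, and the trace sits right after 'invoice':
Where could Amira set the invoice ___?
'invoice' is word 6.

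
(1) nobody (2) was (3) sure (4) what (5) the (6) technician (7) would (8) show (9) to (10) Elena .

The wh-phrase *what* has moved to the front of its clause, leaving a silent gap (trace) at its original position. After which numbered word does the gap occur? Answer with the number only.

8

Underlying clause: The technician would show what to Elena.
'what' is the direct object of 'show'. Wh-movement fronts it, leaving a gap right after 'show':
Nobody was sure what the technician would show ___ to Elena.
'show' is word 8.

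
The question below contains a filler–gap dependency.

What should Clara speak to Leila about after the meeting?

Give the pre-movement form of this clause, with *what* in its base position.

Clara should speak to Leila about what after the meeting.

'what' functions as the object of the preposition 'about'. Fronting leaves a gap immediately after 'about':
What should Clara speak to Leila about ___ after the meeting?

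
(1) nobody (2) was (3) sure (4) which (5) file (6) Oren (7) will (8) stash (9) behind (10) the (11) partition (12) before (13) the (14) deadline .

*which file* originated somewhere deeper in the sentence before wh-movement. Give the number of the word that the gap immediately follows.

8

Before movement: Oren will stash which file behind the partition before the deadline.
'which file' functions as the direct object of 'stash'. Wh-movement fronts it, leaving a gap right after 'stash':
Nobody was sure which file Oren will stash ___ behind the partition before the deadline.
'stash' is word 8.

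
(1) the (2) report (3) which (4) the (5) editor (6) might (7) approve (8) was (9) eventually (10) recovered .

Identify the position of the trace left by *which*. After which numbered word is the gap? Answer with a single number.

The filler 'which' is interpreted as the direct object of 'approve'. It moves to the left edge, and the trace sits right after 'approve':
The report which the editor might approve ___ was eventually recovered.
'approve' is word 7.

7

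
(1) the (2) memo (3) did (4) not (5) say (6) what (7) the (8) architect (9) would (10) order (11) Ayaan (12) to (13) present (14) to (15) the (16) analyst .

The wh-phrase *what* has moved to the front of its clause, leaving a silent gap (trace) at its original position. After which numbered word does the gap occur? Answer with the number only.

Pre-movement form: The architect would order Ayaan to present what to the analyst.
'what' functions as the direct object of 'present'. Fronting leaves a gap immediately after 'present':
The memo did not say what the architect would order Ayaan to present ___ to the analyst.
'present' is word 13.

13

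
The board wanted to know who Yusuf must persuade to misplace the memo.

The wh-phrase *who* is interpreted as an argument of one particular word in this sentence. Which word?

persuade

Before movement: Yusuf must persuade who to misplace the memo.
'who' is the direct object of 'persuade'. Fronting leaves a gap immediately after 'persuade':
The board wanted to know who Yusuf must persuade ___ to misplace the memo.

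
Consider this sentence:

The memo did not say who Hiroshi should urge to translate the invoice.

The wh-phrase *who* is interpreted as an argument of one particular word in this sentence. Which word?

urge

In situ: Hiroshi should urge who to translate the invoice.
'who' is the direct object of 'urge'. It moves to the left edge, and the trace sits right after 'urge':
The memo did not say who Hiroshi should urge ___ to translate the invoice.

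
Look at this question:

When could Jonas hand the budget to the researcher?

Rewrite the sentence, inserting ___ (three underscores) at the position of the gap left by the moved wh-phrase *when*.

Pre-movement form: Jonas could hand the budget to the researcher when.
The filler 'when' is interpreted as the temporal adjunct. The gap is right after 'researcher'.

When could Jonas hand the budget to the researcher ___?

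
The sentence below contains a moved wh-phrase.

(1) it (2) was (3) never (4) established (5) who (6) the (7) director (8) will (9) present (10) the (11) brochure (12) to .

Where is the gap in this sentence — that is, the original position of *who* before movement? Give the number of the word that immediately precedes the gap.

Before movement: The director will present the brochure to who.
The filler 'who' is interpreted as the object of the preposition 'to' (recipient of 'present'). Fronting leaves a gap immediately after 'to':
It was never established who the director will present the brochure to ___.
'to' is word 12.

12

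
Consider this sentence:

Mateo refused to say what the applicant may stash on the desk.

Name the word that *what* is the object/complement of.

In situ: The applicant may stash what on the desk.
'what' functions as the direct object of 'stash'. It moves to the left edge, and the trace sits right after 'stash':
Mateo refused to say what the applicant may stash ___ on the desk.

stash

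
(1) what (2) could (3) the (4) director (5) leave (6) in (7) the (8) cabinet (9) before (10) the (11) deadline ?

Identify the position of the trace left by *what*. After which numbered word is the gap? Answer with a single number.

Pre-movement form: The director could leave what in the cabinet before the deadline.
'what' functions as the direct object of 'leave'. It moves to the left edge, and the trace sits right after 'leave':
What could the director leave ___ in the cabinet before the deadline?
'leave' is word 5.

5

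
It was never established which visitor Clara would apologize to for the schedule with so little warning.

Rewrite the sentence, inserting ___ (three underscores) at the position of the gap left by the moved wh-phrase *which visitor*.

Underlying clause: Clara would apologize to which visitor for the schedule with so little warning.
'which visitor' is the object of the preposition 'to'. The gap is right after 'to'.

It was never established which visitor Clara would apologize to ___ for the schedule with so little warning.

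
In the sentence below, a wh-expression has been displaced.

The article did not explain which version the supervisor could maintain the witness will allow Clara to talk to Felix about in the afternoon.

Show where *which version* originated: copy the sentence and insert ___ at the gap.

The article did not explain which version the supervisor could maintain the witness will allow Clara to talk to Felix about ___ in the afternoon.

In situ: The supervisor could maintain the witness will allow Clara to talk to Felix about which version in the afternoon.
'which version' functions as the object of the preposition 'about'. The gap is right after 'about'.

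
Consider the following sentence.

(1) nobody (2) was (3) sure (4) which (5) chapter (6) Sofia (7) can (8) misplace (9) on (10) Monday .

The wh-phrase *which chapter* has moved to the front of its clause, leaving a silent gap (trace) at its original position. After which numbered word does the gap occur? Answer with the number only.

8

Before movement: Sofia can misplace which chapter on Monday.
'which chapter' is the direct object of 'misplace'. Wh-movement fronts it, leaving a gap right after 'misplace':
Nobody was sure which chapter Sofia can misplace ___ on Monday.
'misplace' is word 8.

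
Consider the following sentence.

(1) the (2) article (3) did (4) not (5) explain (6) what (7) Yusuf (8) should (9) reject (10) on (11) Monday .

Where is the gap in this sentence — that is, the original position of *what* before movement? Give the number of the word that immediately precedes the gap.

Pre-movement form: Yusuf should reject what on Monday.
The filler 'what' is interpreted as the direct object of 'reject'. It moves to the left edge, and the trace sits right after 'reject':
The article did not explain what Yusuf should reject ___ on Monday.
'reject' is word 9.

9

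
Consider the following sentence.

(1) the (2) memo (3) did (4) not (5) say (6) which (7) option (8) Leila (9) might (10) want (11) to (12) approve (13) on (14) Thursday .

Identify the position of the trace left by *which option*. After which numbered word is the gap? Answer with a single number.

Pre-movement form: Leila might want to approve which option on Thursday.
'which option' is the direct object of 'approve'. Fronting leaves a gap immediately after 'approve':
The memo did not say which option Leila might want to approve ___ on Thursday.
'approve' is word 12.

12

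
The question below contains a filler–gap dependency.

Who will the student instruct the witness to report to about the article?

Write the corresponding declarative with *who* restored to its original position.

'who' is the object of the preposition 'to'. It moves to the left edge, and the trace sits right after 'to':
Who will the student instruct the witness to report to ___ about the article?

The student will instruct the witness to report to who about the article.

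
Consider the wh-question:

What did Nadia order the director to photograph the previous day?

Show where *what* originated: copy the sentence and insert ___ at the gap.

What did Nadia order the director to photograph ___ the previous day?

Before movement: Nadia did order the director to photograph what the previous day.
'what' is the direct object of 'photograph'. The gap is right after 'photograph'.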